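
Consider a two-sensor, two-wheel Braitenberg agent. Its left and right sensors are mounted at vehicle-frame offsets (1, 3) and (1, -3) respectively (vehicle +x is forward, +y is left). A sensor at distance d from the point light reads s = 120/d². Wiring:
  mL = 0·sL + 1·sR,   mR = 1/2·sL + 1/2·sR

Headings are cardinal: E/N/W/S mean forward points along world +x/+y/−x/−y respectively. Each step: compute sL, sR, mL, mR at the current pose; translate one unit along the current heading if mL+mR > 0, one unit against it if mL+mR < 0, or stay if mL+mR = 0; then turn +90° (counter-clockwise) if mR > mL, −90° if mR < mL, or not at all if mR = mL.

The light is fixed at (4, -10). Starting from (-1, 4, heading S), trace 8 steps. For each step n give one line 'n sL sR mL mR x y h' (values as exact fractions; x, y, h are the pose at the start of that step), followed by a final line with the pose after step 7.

n=0: pose=(-1,4,S); sL=120/173, sR=120/233; mL=120/233, mR=24360/40309; mL+mR=45120/40309 → advance +1; mR−mL=3600/40309 → turn +1·90°
n=1: pose=(-1,3,E); sL=15/34, sR=30/29; mL=30/29, mR=1455/1972; mL+mR=3495/1972 → advance +1; mR−mL=-585/1972 → turn -1·90°
n=2: pose=(0,3,S); sL=24/29, sR=120/193; mL=120/193, mR=4056/5597; mL+mR=7536/5597 → advance +1; mR−mL=576/5597 → turn +1·90°
n=3: pose=(0,2,E); sL=20/39, sR=4/3; mL=4/3, mR=12/13; mL+mR=88/39 → advance +1; mR−mL=-16/39 → turn -1·90°
n=4: pose=(1,2,S); sL=120/121, sR=120/157; mL=120/157, mR=16680/18997; mL+mR=31200/18997 → advance +1; mR−mL=2160/18997 → turn +1·90°
n=5: pose=(1,1,E); sL=3/5, sR=30/17; mL=30/17, mR=201/170; mL+mR=501/170 → advance +1; mR−mL=-99/170 → turn -1·90°
n=6: pose=(2,1,S); sL=120/101, sR=24/25; mL=24/25, mR=2712/2525; mL+mR=5136/2525 → advance +1; mR−mL=288/2525 → turn +1·90°
n=7: pose=(2,0,E); sL=12/17, sR=12/5; mL=12/5, mR=132/85; mL+mR=336/85 → advance +1; mR−mL=-72/85 → turn -1·90°

0 120/173 120/233 120/233 24360/40309 -1 4 S
1 15/34 30/29 30/29 1455/1972 -1 3 E
2 24/29 120/193 120/193 4056/5597 0 3 S
3 20/39 4/3 4/3 12/13 0 2 E
4 120/121 120/157 120/157 16680/18997 1 2 S
5 3/5 30/17 30/17 201/170 1 1 E
6 120/101 24/25 24/25 2712/2525 2 1 S
7 12/17 12/5 12/5 132/85 2 0 E
final 3 0 S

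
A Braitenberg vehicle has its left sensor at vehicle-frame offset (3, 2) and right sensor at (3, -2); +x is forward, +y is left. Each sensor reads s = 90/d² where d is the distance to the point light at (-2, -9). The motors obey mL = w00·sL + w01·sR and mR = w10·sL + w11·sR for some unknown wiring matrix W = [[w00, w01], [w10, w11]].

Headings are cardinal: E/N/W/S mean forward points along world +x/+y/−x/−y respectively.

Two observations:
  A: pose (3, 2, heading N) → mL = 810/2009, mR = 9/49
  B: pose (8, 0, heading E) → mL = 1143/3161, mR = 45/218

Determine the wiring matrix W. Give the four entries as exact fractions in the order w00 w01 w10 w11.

1/2 1/2 0 1/2

obs A: pose=(3,2,N) → sL=18/41, sR=18/49, mL=810/2009, mR=9/49
obs B: pose=(8,0,E) → sL=9/29, sR=45/109, mL=1143/3161, mR=45/218
sensor matrix S = [[18/41, 18/49], [9/29, 45/109]]; det S = 427032/6350449
solve [mL_A; mL_B] = S·[w00; w01] and [mR_A; mR_B] = S·[w10; w11]:
  w00 = 1/2, w01 = 1/2, w10 = 0, w11 = 1/2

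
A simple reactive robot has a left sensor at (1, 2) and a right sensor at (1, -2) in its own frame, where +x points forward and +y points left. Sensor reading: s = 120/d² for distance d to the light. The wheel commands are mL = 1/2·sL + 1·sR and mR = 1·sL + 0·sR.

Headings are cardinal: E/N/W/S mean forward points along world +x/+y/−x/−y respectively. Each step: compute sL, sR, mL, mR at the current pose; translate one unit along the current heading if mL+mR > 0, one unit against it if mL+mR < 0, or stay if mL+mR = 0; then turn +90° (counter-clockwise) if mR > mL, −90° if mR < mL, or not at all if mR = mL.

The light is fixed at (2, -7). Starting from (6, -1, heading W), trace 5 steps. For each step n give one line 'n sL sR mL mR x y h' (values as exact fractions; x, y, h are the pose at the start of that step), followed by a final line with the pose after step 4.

0 24/5 120/73 1476/365 24/5 6 -1 W
1 12/5 60/13 378/65 12/5 5 -1 S
2 120/13 120/53 4740/689 120/13 5 -2 W
3 15/4 15/2 75/8 15/4 4 -2 S
4 24 120/37 564/37 24 4 -3 W
final 3 -3 S

n=0: pose=(6,-1,W); sL=24/5, sR=120/73; mL=1476/365, mR=24/5; mL+mR=3228/365 → advance +1; mR−mL=276/365 → turn +1·90°
n=1: pose=(5,-1,S); sL=12/5, sR=60/13; mL=378/65, mR=12/5; mL+mR=534/65 → advance +1; mR−mL=-222/65 → turn -1·90°
n=2: pose=(5,-2,W); sL=120/13, sR=120/53; mL=4740/689, mR=120/13; mL+mR=11100/689 → advance +1; mR−mL=1620/689 → turn +1·90°
n=3: pose=(4,-2,S); sL=15/4, sR=15/2; mL=75/8, mR=15/4; mL+mR=105/8 → advance +1; mR−mL=-45/8 → turn -1·90°
n=4: pose=(4,-3,W); sL=24, sR=120/37; mL=564/37, mR=24; mL+mR=1452/37 → advance +1; mR−mL=324/37 → turn +1·90°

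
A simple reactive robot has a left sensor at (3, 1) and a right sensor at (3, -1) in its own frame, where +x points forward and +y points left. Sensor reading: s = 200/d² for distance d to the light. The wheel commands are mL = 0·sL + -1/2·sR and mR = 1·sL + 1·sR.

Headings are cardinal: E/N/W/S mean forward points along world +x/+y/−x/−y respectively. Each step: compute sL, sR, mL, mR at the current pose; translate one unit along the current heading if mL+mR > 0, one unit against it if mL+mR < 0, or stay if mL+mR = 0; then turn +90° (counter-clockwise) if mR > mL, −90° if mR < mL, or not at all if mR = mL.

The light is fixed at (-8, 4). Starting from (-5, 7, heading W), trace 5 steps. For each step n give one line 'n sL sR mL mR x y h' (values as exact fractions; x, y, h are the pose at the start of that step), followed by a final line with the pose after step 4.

0 50 25/2 -25/4 125/2 -5 7 W
1 200/9 200 -100 2000/9 -6 7 S
2 100/17 100/13 -50/13 3000/221 -6 6 E
3 200/29 200/41 -100/41 14000/1189 -5 6 N
4 50 25/2 -25/4 125/2 -5 7 W
final -6 7 S

n=0: pose=(-5,7,W); sL=50, sR=25/2; mL=-25/4, mR=125/2; mL+mR=225/4 → advance +1; mR−mL=275/4 → turn +1·90°
n=1: pose=(-6,7,S); sL=200/9, sR=200; mL=-100, mR=2000/9; mL+mR=1100/9 → advance +1; mR−mL=2900/9 → turn +1·90°
n=2: pose=(-6,6,E); sL=100/17, sR=100/13; mL=-50/13, mR=3000/221; mL+mR=2150/221 → advance +1; mR−mL=3850/221 → turn +1·90°
n=3: pose=(-5,6,N); sL=200/29, sR=200/41; mL=-100/41, mR=14000/1189; mL+mR=11100/1189 → advance +1; mR−mL=16900/1189 → turn +1·90°
n=4: pose=(-5,7,W); sL=50, sR=25/2; mL=-25/4, mR=125/2; mL+mR=225/4 → advance +1; mR−mL=275/4 → turn +1·90°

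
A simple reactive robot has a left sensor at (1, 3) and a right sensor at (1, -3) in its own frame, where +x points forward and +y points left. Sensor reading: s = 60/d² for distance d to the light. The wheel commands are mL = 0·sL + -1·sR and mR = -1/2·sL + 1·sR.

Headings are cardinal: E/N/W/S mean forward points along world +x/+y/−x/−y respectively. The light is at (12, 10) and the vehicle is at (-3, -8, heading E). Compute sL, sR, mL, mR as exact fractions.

60/421 60/637 -60/637 6150/268177

left sensor world pos  = (-2, -5); dL² = 421
right sensor world pos = (-2, -11); dR² = 637
sL = 60/421 = 60/421
sR = 60/637 = 60/637
mL = 0·sL + -1·sR = -60/637
mR = -1/2·sL + 1·sR = 6150/268177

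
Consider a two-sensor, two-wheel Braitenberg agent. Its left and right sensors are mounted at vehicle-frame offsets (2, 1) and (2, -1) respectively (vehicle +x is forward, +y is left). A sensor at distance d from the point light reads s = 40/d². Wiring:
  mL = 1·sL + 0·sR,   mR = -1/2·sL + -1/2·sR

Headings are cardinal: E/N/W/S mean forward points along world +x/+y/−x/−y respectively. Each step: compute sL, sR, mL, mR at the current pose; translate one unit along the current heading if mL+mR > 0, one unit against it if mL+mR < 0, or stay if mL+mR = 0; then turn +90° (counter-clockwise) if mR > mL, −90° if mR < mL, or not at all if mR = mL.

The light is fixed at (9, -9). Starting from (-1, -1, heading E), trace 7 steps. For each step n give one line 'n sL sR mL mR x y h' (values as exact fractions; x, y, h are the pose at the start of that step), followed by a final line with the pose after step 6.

0 8/29 40/113 8/29 -1032/3277 -1 -1 E
1 5/17 2/9 5/17 -79/306 -2 -1 S
2 8/41 40/233 8/41 -1752/9553 -2 -2 W
3 4/25 20/101 4/25 -452/2525 -3 -2 N
4 40/149 8/25 40/149 -1096/3725 -3 -3 E
5 1/4 10/53 1/4 -93/424 -4 -3 S
6 40/241 40/261 40/241 -10040/62901 -4 -4 W
final -5 -4 N

n=0: pose=(-1,-1,E); sL=8/29, sR=40/113; mL=8/29, mR=-1032/3277; mL+mR=-128/3277 → advance -1; mR−mL=-1936/3277 → turn -1·90°
n=1: pose=(-2,-1,S); sL=5/17, sR=2/9; mL=5/17, mR=-79/306; mL+mR=11/306 → advance +1; mR−mL=-169/306 → turn -1·90°
n=2: pose=(-2,-2,W); sL=8/41, sR=40/233; mL=8/41, mR=-1752/9553; mL+mR=112/9553 → advance +1; mR−mL=-3616/9553 → turn -1·90°
n=3: pose=(-3,-2,N); sL=4/25, sR=20/101; mL=4/25, mR=-452/2525; mL+mR=-48/2525 → advance -1; mR−mL=-856/2525 → turn -1·90°
n=4: pose=(-3,-3,E); sL=40/149, sR=8/25; mL=40/149, mR=-1096/3725; mL+mR=-96/3725 → advance -1; mR−mL=-2096/3725 → turn -1·90°
n=5: pose=(-4,-3,S); sL=1/4, sR=10/53; mL=1/4, mR=-93/424; mL+mR=13/424 → advance +1; mR−mL=-199/424 → turn -1·90°
n=6: pose=(-4,-4,W); sL=40/241, sR=40/261; mL=40/241, mR=-10040/62901; mL+mR=400/62901 → advance +1; mR−mL=-20480/62901 → turn -1·90°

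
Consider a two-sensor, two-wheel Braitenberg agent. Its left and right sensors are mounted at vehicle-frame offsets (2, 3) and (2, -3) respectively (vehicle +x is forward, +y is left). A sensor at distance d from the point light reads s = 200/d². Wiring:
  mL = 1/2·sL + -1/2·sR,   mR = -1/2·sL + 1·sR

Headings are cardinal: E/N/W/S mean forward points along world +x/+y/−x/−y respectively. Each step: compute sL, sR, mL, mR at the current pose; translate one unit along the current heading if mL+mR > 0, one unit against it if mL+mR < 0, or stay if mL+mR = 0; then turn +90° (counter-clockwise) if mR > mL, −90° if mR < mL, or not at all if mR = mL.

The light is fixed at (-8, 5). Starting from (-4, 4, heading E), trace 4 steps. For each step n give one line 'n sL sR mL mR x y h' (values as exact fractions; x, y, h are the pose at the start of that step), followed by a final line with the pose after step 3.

n=0: pose=(-4,4,E); sL=5, sR=50/13; mL=15/26, mR=35/26; mL+mR=25/13 → advance +1; mR−mL=10/13 → turn +1·90°
n=1: pose=(-3,4,N); sL=40, sR=40/13; mL=240/13, mR=-220/13; mL+mR=20/13 → advance +1; mR−mL=-460/13 → turn -1·90°
n=2: pose=(-3,5,E); sL=100/29, sR=100/29; mL=0, mR=50/29; mL+mR=50/29 → advance +1; mR−mL=50/29 → turn +1·90°
n=3: pose=(-2,5,N); sL=200/13, sR=40/17; mL=1440/221, mR=-1180/221; mL+mR=20/17 → advance +1; mR−mL=-2620/221 → turn -1·90°

0 5 50/13 15/26 35/26 -4 4 E
1 40 40/13 240/13 -220/13 -3 4 N
2 100/29 100/29 0 50/29 -3 5 E
3 200/13 40/17 1440/221 -1180/221 -2 5 N
final -2 6 E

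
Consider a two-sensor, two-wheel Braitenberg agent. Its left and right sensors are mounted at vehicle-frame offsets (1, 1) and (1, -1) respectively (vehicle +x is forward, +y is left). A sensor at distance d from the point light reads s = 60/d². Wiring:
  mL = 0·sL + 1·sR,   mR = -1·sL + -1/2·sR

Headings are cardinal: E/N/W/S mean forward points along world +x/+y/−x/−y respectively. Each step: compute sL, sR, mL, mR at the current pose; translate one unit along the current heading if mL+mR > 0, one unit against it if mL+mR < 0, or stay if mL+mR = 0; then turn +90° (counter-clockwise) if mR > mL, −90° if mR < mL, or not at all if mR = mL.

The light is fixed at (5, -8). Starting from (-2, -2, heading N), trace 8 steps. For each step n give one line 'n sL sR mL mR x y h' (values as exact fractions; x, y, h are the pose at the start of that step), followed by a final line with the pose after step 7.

0 60/113 12/17 12/17 -1698/1921 -2 -2 N
1 5/6 15/13 15/13 -55/39 -2 -3 E
2 12/13 60/97 60/97 -1554/1261 -3 -3 S
3 30/53 6/13 6/13 -549/689 -3 -2 W
4 60/113 12/17 12/17 -1698/1921 -2 -2 N
5 5/6 15/13 15/13 -55/39 -2 -3 E
6 12/13 60/97 60/97 -1554/1261 -3 -3 S
7 30/53 6/13 6/13 -549/689 -3 -2 W
final -2 -2 N

n=0: pose=(-2,-2,N); sL=60/113, sR=12/17; mL=12/17, mR=-1698/1921; mL+mR=-342/1921 → advance -1; mR−mL=-3054/1921 → turn -1·90°
n=1: pose=(-2,-3,E); sL=5/6, sR=15/13; mL=15/13, mR=-55/39; mL+mR=-10/39 → advance -1; mR−mL=-100/39 → turn -1·90°
n=2: pose=(-3,-3,S); sL=12/13, sR=60/97; mL=60/97, mR=-1554/1261; mL+mR=-774/1261 → advance -1; mR−mL=-2334/1261 → turn -1·90°
n=3: pose=(-3,-2,W); sL=30/53, sR=6/13; mL=6/13, mR=-549/689; mL+mR=-231/689 → advance -1; mR−mL=-867/689 → turn -1·90°
n=4: pose=(-2,-2,N); sL=60/113, sR=12/17; mL=12/17, mR=-1698/1921; mL+mR=-342/1921 → advance -1; mR−mL=-3054/1921 → turn -1·90°
n=5: pose=(-2,-3,E); sL=5/6, sR=15/13; mL=15/13, mR=-55/39; mL+mR=-10/39 → advance -1; mR−mL=-100/39 → turn -1·90°
n=6: pose=(-3,-3,S); sL=12/13, sR=60/97; mL=60/97, mR=-1554/1261; mL+mR=-774/1261 → advance -1; mR−mL=-2334/1261 → turn -1·90°
n=7: pose=(-3,-2,W); sL=30/53, sR=6/13; mL=6/13, mR=-549/689; mL+mR=-231/689 → advance -1; mR−mL=-867/689 → turn -1·90°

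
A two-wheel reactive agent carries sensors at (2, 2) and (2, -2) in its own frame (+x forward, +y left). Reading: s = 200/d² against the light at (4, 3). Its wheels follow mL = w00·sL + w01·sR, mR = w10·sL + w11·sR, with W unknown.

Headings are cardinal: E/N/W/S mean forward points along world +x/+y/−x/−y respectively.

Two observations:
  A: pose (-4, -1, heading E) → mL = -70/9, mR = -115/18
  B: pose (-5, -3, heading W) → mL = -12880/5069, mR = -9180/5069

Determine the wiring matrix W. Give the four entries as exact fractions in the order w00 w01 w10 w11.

-1 -1 -1 -1/2

obs A: pose=(-4,-1,E) → sL=5, sR=25/9, mL=-70/9, mR=-115/18
obs B: pose=(-5,-3,W) → sL=40/37, sR=200/137, mL=-12880/5069, mR=-9180/5069
sensor matrix S = [[5, 25/9], [40/37, 200/137]]; det S = 196000/45621
solve [mL_A; mL_B] = S·[w00; w01] and [mR_A; mR_B] = S·[w10; w11]:
  w00 = -1, w01 = -1, w10 = -1, w11 = -1/2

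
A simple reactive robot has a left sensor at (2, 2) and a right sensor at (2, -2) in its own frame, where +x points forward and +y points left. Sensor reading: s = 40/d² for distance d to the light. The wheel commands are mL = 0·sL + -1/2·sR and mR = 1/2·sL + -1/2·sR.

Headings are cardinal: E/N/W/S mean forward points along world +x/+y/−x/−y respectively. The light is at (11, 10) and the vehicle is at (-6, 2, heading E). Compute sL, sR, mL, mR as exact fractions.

40/261 8/65 -4/65 256/16965

left sensor world pos  = (-4, 4); dL² = 261
right sensor world pos = (-4, 0); dR² = 325
sL = 40/261 = 40/261
sR = 40/325 = 8/65
mL = 0·sL + -1/2·sR = -4/65
mR = 1/2·sL + -1/2·sR = 256/16965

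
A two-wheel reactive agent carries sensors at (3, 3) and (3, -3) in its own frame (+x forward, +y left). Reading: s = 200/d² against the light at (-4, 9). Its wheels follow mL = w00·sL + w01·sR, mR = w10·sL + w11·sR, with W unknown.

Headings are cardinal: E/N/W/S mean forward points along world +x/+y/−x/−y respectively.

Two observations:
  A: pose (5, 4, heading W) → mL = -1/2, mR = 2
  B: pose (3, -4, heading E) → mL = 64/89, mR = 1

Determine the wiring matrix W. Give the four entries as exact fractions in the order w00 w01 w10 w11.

obs A: pose=(5,4,W) → sL=2, sR=5, mL=-1/2, mR=2
obs B: pose=(3,-4,E) → sL=1, sR=50/89, mL=64/89, mR=1
sensor matrix S = [[2, 5], [1, 50/89]]; det S = -345/89
solve [mL_A; mL_B] = S·[w00; w01] and [mR_A; mR_B] = S·[w10; w11]:
  w00 = 1, w01 = -1/2, w10 = 1, w11 = 0

1 -1/2 1 0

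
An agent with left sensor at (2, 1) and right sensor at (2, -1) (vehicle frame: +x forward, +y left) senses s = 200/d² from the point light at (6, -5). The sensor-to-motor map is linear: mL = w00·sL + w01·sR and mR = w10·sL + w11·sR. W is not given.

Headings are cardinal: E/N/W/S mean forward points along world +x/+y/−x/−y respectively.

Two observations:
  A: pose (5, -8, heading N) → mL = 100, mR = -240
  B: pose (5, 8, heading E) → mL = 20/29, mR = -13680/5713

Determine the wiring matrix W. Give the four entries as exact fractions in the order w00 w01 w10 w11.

obs A: pose=(5,-8,N) → sL=40, sR=200, mL=100, mR=-240
obs B: pose=(5,8,E) → sL=200/197, sR=40/29, mL=20/29, mR=-13680/5713
sensor matrix S = [[40, 200], [200/197, 40/29]]; det S = -844800/5713
solve [mL_A; mL_B] = S·[w00; w01] and [mR_A; mR_B] = S·[w10; w11]:
  w00 = 0, w01 = 1/2, w10 = -1, w11 = -1

0 1/2 -1 -1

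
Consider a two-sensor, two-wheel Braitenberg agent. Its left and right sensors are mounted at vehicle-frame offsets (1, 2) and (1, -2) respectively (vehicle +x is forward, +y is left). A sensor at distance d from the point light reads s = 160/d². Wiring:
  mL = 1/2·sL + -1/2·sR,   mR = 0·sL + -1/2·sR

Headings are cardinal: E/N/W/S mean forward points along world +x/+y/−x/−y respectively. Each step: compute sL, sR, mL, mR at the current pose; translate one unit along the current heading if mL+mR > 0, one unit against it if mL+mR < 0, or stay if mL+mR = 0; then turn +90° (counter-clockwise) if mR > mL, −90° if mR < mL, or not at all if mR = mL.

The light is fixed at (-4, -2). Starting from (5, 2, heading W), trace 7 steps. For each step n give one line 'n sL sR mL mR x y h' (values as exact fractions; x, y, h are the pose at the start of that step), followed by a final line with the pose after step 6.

0 40/17 8/5 32/85 -4/5 5 2 W
1 160/89 160/169 6400/15041 -80/169 6 2 N
2 80/73 80/61 -480/4453 -40/61 6 1 E
3 32/25 160/53 -1152/1325 -80/53 5 1 S
4 40/17 8/5 32/85 -4/5 5 2 W
5 160/89 160/169 6400/15041 -80/169 6 2 N
6 80/73 80/61 -480/4453 -40/61 6 1 E
final 5 1 S

n=0: pose=(5,2,W); sL=40/17, sR=8/5; mL=32/85, mR=-4/5; mL+mR=-36/85 → advance -1; mR−mL=-20/17 → turn -1·90°
n=1: pose=(6,2,N); sL=160/89, sR=160/169; mL=6400/15041, mR=-80/169; mL+mR=-720/15041 → advance -1; mR−mL=-80/89 → turn -1·90°
n=2: pose=(6,1,E); sL=80/73, sR=80/61; mL=-480/4453, mR=-40/61; mL+mR=-3400/4453 → advance -1; mR−mL=-40/73 → turn -1·90°
n=3: pose=(5,1,S); sL=32/25, sR=160/53; mL=-1152/1325, mR=-80/53; mL+mR=-3152/1325 → advance -1; mR−mL=-16/25 → turn -1·90°
n=4: pose=(5,2,W); sL=40/17, sR=8/5; mL=32/85, mR=-4/5; mL+mR=-36/85 → advance -1; mR−mL=-20/17 → turn -1·90°
n=5: pose=(6,2,N); sL=160/89, sR=160/169; mL=6400/15041, mR=-80/169; mL+mR=-720/15041 → advance -1; mR−mL=-80/89 → turn -1·90°
n=6: pose=(6,1,E); sL=80/73, sR=80/61; mL=-480/4453, mR=-40/61; mL+mR=-3400/4453 → advance -1; mR−mL=-40/73 → turn -1·90°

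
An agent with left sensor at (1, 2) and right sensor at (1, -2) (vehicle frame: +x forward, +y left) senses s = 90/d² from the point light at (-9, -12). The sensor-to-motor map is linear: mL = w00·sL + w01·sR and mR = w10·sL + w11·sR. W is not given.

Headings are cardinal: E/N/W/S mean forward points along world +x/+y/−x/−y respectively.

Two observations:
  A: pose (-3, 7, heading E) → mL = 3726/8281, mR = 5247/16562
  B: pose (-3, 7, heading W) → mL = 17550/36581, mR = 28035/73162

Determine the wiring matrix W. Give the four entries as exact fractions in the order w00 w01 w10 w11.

1 1 1 1/2

obs A: pose=(-3,7,E) → sL=9/49, sR=45/169, mL=3726/8281, mR=5247/16562
obs B: pose=(-3,7,W) → sL=45/157, sR=45/233, mL=17550/36581, mR=28035/73162
sensor matrix S = [[9/49, 45/169], [45/157, 45/233]]; det S = -12373560/302927261
solve [mL_A; mL_B] = S·[w00; w01] and [mR_A; mR_B] = S·[w10; w11]:
  w00 = 1, w01 = 1, w10 = 1, w11 = 1/2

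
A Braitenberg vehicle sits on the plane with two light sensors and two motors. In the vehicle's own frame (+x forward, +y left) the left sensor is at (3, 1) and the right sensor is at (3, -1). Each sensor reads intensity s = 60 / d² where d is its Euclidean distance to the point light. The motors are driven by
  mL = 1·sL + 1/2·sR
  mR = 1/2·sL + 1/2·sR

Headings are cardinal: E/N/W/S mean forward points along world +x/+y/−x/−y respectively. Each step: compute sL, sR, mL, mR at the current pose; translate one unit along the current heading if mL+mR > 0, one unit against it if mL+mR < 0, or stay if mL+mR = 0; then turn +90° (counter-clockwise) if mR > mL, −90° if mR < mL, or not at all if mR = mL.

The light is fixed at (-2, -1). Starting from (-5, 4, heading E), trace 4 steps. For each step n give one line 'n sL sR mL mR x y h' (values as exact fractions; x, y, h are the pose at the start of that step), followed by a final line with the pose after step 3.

0 5/3 15/4 85/24 65/24 -5 4 E
1 12 60/13 186/13 108/13 -4 4 S
2 30/17 6/5 201/85 126/85 -4 3 W
3 12/13 60/53 1026/689 708/689 -5 3 N
final -5 4 E

n=0: pose=(-5,4,E); sL=5/3, sR=15/4; mL=85/24, mR=65/24; mL+mR=25/4 → advance +1; mR−mL=-5/6 → turn -1·90°
n=1: pose=(-4,4,S); sL=12, sR=60/13; mL=186/13, mR=108/13; mL+mR=294/13 → advance +1; mR−mL=-6 → turn -1·90°
n=2: pose=(-4,3,W); sL=30/17, sR=6/5; mL=201/85, mR=126/85; mL+mR=327/85 → advance +1; mR−mL=-15/17 → turn -1·90°
n=3: pose=(-5,3,N); sL=12/13, sR=60/53; mL=1026/689, mR=708/689; mL+mR=1734/689 → advance +1; mR−mL=-6/13 → turn -1·90°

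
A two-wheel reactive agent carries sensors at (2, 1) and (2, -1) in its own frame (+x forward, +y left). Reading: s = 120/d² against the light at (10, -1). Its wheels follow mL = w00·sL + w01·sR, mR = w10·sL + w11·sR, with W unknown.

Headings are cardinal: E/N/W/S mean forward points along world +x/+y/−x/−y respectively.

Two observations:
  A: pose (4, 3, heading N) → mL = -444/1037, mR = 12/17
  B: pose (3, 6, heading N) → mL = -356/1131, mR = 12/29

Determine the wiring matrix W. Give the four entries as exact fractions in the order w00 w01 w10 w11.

-1 1/2 1/2 0

obs A: pose=(4,3,N) → sL=24/17, sR=120/61, mL=-444/1037, mR=12/17
obs B: pose=(3,6,N) → sL=24/29, sR=40/39, mL=-356/1131, mR=12/29
sensor matrix S = [[24/17, 120/61], [24/29, 40/39]]; det S = -70400/390949
solve [mL_A; mL_B] = S·[w00; w01] and [mR_A; mR_B] = S·[w10; w11]:
  w00 = -1, w01 = 1/2, w10 = 1/2, w11 = 0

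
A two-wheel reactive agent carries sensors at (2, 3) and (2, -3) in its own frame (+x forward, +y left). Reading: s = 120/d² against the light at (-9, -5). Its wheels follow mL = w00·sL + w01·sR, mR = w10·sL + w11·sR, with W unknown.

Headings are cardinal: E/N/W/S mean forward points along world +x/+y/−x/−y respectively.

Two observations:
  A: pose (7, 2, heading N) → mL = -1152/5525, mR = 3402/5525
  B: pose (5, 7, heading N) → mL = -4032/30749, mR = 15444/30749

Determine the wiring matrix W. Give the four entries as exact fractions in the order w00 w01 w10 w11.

obs A: pose=(7,2,N) → sL=12/25, sR=60/221, mL=-1152/5525, mR=3402/5525
obs B: pose=(5,7,N) → sL=120/317, sR=24/97, mL=-4032/30749, mR=15444/30749
sensor matrix S = [[12/25, 60/221], [120/317, 24/97]]; det S = 2716416/169888225
solve [mL_A; mL_B] = S·[w00; w01] and [mR_A; mR_B] = S·[w10; w11]:
  w00 = -1, w01 = 1, w10 = 1, w11 = 1/2

-1 1 1 1/2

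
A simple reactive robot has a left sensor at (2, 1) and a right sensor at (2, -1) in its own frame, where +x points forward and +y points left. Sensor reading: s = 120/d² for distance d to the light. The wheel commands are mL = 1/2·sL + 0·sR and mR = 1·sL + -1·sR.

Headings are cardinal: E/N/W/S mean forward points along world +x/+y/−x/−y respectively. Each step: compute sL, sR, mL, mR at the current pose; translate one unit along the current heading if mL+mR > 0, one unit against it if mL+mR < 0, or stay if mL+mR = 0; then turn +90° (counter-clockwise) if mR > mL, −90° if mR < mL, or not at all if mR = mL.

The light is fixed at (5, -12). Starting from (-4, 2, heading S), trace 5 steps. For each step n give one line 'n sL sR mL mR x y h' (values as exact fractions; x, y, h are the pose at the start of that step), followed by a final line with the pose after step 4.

n=0: pose=(-4,2,S); sL=15/26, sR=30/61; mL=15/52, mR=135/1586; mL+mR=1185/3172 → advance +1; mR−mL=-645/3172 → turn -1·90°
n=1: pose=(-4,1,W); sL=24/53, sR=120/317; mL=12/53, mR=1248/16801; mL+mR=5052/16801 → advance +1; mR−mL=-2556/16801 → turn -1·90°
n=2: pose=(-5,1,N); sL=60/173, sR=20/51; mL=30/173, mR=-400/8823; mL+mR=1130/8823 → advance +1; mR−mL=-1930/8823 → turn -1·90°
n=3: pose=(-5,2,E); sL=120/289, sR=120/233; mL=60/289, mR=-6720/67337; mL+mR=7260/67337 → advance +1; mR−mL=-20700/67337 → turn -1·90°
n=4: pose=(-4,2,S); sL=15/26, sR=30/61; mL=15/52, mR=135/1586; mL+mR=1185/3172 → advance +1; mR−mL=-645/3172 → turn -1·90°

0 15/26 30/61 15/52 135/1586 -4 2 S
1 24/53 120/317 12/53 1248/16801 -4 1 W
2 60/173 20/51 30/173 -400/8823 -5 1 N
3 120/289 120/233 60/289 -6720/67337 -5 2 E
4 15/26 30/61 15/52 135/1586 -4 2 S
final -4 1 W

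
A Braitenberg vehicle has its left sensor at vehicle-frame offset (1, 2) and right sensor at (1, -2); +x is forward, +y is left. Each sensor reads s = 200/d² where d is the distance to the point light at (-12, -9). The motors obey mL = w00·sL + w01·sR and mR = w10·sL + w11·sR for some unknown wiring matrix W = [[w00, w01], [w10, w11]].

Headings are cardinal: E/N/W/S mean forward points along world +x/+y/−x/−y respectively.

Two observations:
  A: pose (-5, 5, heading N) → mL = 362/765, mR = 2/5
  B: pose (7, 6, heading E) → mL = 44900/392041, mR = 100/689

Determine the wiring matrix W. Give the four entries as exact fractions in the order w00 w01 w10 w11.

1 -1/2 1/2 0

obs A: pose=(-5,5,N) → sL=4/5, sR=100/153, mL=362/765, mR=2/5
obs B: pose=(7,6,E) → sL=200/689, sR=200/569, mL=44900/392041, mR=100/689
sensor matrix S = [[4/5, 100/153], [200/689, 200/569]]; det S = 5486720/59982273
solve [mL_A; mL_B] = S·[w00; w01] and [mR_A; mR_B] = S·[w10; w11]:
  w00 = 1, w01 = -1/2, w10 = 1/2, w11 = 0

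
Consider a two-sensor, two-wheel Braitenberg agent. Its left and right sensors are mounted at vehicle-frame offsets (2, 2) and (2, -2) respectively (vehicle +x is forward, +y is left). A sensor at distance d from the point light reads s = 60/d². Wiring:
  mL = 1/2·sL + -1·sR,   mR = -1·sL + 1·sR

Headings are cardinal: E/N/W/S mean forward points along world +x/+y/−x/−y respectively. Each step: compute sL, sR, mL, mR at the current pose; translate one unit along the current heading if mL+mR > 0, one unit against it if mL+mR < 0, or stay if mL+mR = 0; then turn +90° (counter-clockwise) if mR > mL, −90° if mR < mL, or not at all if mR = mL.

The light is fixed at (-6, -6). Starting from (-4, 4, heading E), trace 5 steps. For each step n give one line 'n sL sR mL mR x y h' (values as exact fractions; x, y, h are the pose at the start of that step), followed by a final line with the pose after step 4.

n=0: pose=(-4,4,E); sL=3/8, sR=3/4; mL=-9/16, mR=3/8; mL+mR=-3/16 → advance -1; mR−mL=15/16 → turn +1·90°
n=1: pose=(-5,4,N); sL=12/29, sR=20/51; mL=-274/1479, mR=-32/1479; mL+mR=-6/29 → advance -1; mR−mL=242/1479 → turn +1·90°
n=2: pose=(-5,3,W); sL=6/5, sR=30/61; mL=33/305, mR=-216/305; mL+mR=-3/5 → advance -1; mR−mL=-249/305 → turn -1·90°
n=3: pose=(-4,3,N); sL=60/121, sR=60/137; mL=-3150/16577, mR=-960/16577; mL+mR=-30/121 → advance -1; mR−mL=2190/16577 → turn +1·90°
n=4: pose=(-4,2,W); sL=5/3, sR=3/5; mL=7/30, mR=-16/15; mL+mR=-5/6 → advance -1; mR−mL=-13/10 → turn -1·90°

0 3/8 3/4 -9/16 3/8 -4 4 E
1 12/29 20/51 -274/1479 -32/1479 -5 4 N
2 6/5 30/61 33/305 -216/305 -5 3 W
3 60/121 60/137 -3150/16577 -960/16577 -4 3 N
4 5/3 3/5 7/30 -16/15 -4 2 W
final -3 2 N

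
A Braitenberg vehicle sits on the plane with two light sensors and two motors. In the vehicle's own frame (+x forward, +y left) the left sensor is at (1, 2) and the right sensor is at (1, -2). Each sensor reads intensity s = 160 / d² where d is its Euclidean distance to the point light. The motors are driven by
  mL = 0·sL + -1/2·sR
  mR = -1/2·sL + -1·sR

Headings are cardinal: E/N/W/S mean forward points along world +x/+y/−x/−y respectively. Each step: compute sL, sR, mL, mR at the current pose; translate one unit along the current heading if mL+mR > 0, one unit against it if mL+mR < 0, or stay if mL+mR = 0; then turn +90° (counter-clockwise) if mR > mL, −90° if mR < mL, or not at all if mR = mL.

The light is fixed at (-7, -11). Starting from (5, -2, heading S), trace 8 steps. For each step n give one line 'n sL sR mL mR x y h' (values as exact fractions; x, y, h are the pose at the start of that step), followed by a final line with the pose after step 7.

0 8/13 40/41 -20/41 -684/533 5 -2 S
1 32/37 32/53 -16/53 -2032/1961 5 -1 W
2 80/121 80/173 -40/173 -16600/20933 6 -1 N
3 160/317 32/49 -16/49 -14064/15533 6 -2 E
4 8/13 40/41 -20/41 -684/533 5 -2 S
5 32/37 32/53 -16/53 -2032/1961 5 -1 W
6 80/121 80/173 -40/173 -16600/20933 6 -1 N
7 160/317 32/49 -16/49 -14064/15533 6 -2 E
final 5 -2 S

n=0: pose=(5,-2,S); sL=8/13, sR=40/41; mL=-20/41, mR=-684/533; mL+mR=-944/533 → advance -1; mR−mL=-424/533 → turn -1·90°
n=1: pose=(5,-1,W); sL=32/37, sR=32/53; mL=-16/53, mR=-2032/1961; mL+mR=-2624/1961 → advance -1; mR−mL=-1440/1961 → turn -1·90°
n=2: pose=(6,-1,N); sL=80/121, sR=80/173; mL=-40/173, mR=-16600/20933; mL+mR=-21440/20933 → advance -1; mR−mL=-11760/20933 → turn -1·90°
n=3: pose=(6,-2,E); sL=160/317, sR=32/49; mL=-16/49, mR=-14064/15533; mL+mR=-19136/15533 → advance -1; mR−mL=-8992/15533 → turn -1·90°
n=4: pose=(5,-2,S); sL=8/13, sR=40/41; mL=-20/41, mR=-684/533; mL+mR=-944/533 → advance -1; mR−mL=-424/533 → turn -1·90°
n=5: pose=(5,-1,W); sL=32/37, sR=32/53; mL=-16/53, mR=-2032/1961; mL+mR=-2624/1961 → advance -1; mR−mL=-1440/1961 → turn -1·90°
n=6: pose=(6,-1,N); sL=80/121, sR=80/173; mL=-40/173, mR=-16600/20933; mL+mR=-21440/20933 → advance -1; mR−mL=-11760/20933 → turn -1·90°
n=7: pose=(6,-2,E); sL=160/317, sR=32/49; mL=-16/49, mR=-14064/15533; mL+mR=-19136/15533 → advance -1; mR−mL=-8992/15533 → turn -1·90°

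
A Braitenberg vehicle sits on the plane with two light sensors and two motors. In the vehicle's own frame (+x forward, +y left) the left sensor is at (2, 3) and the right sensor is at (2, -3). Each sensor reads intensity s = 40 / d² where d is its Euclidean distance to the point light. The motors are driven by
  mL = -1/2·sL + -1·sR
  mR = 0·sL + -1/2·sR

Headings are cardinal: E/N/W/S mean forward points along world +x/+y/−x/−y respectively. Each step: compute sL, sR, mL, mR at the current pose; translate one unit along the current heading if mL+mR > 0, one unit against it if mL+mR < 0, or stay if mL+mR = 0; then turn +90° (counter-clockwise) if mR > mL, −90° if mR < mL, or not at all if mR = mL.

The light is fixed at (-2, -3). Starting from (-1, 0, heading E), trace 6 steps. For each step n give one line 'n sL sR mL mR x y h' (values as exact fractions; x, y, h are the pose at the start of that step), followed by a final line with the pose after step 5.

n=0: pose=(-1,0,E); sL=8/9, sR=40/9; mL=-44/9, mR=-20/9; mL+mR=-64/9 → advance -1; mR−mL=8/3 → turn +1·90°
n=1: pose=(-2,0,N); sL=20/17, sR=20/17; mL=-30/17, mR=-10/17; mL+mR=-40/17 → advance -1; mR−mL=20/17 → turn +1·90°
n=2: pose=(-2,-1,W); sL=8, sR=40/29; mL=-156/29, mR=-20/29; mL+mR=-176/29 → advance -1; mR−mL=136/29 → turn +1·90°
n=3: pose=(-1,-1,S); sL=5/2, sR=10; mL=-45/4, mR=-5; mL+mR=-65/4 → advance -1; mR−mL=25/4 → turn +1·90°
n=4: pose=(-1,0,E); sL=8/9, sR=40/9; mL=-44/9, mR=-20/9; mL+mR=-64/9 → advance -1; mR−mL=8/3 → turn +1·90°
n=5: pose=(-2,0,N); sL=20/17, sR=20/17; mL=-30/17, mR=-10/17; mL+mR=-40/17 → advance -1; mR−mL=20/17 → turn +1·90°

0 8/9 40/9 -44/9 -20/9 -1 0 E
1 20/17 20/17 -30/17 -10/17 -2 0 N
2 8 40/29 -156/29 -20/29 -2 -1 W
3 5/2 10 -45/4 -5 -1 -1 S
4 8/9 40/9 -44/9 -20/9 -1 0 E
5 20/17 20/17 -30/17 -10/17 -2 0 N
final -2 -1 W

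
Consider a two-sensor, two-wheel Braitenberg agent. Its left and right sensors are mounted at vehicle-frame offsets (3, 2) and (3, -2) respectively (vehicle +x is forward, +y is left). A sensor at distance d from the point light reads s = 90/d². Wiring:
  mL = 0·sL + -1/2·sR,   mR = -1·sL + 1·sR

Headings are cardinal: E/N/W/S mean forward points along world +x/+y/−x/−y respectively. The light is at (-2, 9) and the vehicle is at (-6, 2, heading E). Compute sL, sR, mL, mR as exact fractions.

45/13 45/41 -45/82 -1260/533

left sensor world pos  = (-3, 4); dL² = 26
right sensor world pos = (-3, 0); dR² = 82
sL = 90/26 = 45/13
sR = 90/82 = 45/41
mL = 0·sL + -1/2·sR = -45/82
mR = -1·sL + 1·sR = -1260/533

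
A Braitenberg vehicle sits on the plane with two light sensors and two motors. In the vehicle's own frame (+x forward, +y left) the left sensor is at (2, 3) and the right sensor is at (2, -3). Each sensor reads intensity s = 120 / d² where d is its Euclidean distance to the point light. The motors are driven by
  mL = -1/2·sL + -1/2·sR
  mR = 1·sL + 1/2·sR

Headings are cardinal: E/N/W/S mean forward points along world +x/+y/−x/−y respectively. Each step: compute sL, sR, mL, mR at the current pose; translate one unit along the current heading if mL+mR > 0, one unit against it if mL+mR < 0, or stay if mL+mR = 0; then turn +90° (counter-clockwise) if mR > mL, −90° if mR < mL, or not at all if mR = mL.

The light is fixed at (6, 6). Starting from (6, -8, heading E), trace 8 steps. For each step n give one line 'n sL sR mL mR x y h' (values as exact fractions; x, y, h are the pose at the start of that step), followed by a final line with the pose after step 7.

n=0: pose=(6,-8,E); sL=24/25, sR=120/293; mL=-5016/7325, mR=8532/7325; mL+mR=12/25 → advance +1; mR−mL=13548/7325 → turn +1·90°
n=1: pose=(7,-8,N); sL=30/37, sR=3/4; mL=-231/296, mR=351/296; mL+mR=15/37 → advance +1; mR−mL=291/148 → turn +1·90°
n=2: pose=(7,-7,W); sL=120/257, sR=120/101; mL=-21480/25957, mR=27540/25957; mL+mR=60/257 → advance +1; mR−mL=49020/25957 → turn +1·90°
n=3: pose=(6,-7,S); sL=20/39, sR=20/39; mL=-20/39, mR=10/13; mL+mR=10/39 → advance +1; mR−mL=50/39 → turn +1·90°
n=4: pose=(6,-8,E); sL=24/25, sR=120/293; mL=-5016/7325, mR=8532/7325; mL+mR=12/25 → advance +1; mR−mL=13548/7325 → turn +1·90°
n=5: pose=(7,-8,N); sL=30/37, sR=3/4; mL=-231/296, mR=351/296; mL+mR=15/37 → advance +1; mR−mL=291/148 → turn +1·90°
n=6: pose=(7,-7,W); sL=120/257, sR=120/101; mL=-21480/25957, mR=27540/25957; mL+mR=60/257 → advance +1; mR−mL=49020/25957 → turn +1·90°
n=7: pose=(6,-7,S); sL=20/39, sR=20/39; mL=-20/39, mR=10/13; mL+mR=10/39 → advance +1; mR−mL=50/39 → turn +1·90°

0 24/25 120/293 -5016/7325 8532/7325 6 -8 E
1 30/37 3/4 -231/296 351/296 7 -8 N
2 120/257 120/101 -21480/25957 27540/25957 7 -7 W
3 20/39 20/39 -20/39 10/13 6 -7 S
4 24/25 120/293 -5016/7325 8532/7325 6 -8 E
5 30/37 3/4 -231/296 351/296 7 -8 N
6 120/257 120/101 -21480/25957 27540/25957 7 -7 W
7 20/39 20/39 -20/39 10/13 6 -7 S
final 6 -8 E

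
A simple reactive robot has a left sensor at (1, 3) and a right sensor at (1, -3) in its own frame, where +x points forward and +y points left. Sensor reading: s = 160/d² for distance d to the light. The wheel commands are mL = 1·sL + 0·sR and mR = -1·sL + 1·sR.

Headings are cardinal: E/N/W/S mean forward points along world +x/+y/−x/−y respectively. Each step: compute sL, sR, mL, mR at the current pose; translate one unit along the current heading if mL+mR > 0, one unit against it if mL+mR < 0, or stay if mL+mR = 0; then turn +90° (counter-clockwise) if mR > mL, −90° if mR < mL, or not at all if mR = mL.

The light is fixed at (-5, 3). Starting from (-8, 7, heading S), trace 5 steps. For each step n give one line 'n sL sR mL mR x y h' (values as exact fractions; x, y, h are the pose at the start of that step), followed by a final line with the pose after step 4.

n=0: pose=(-8,7,S); sL=160/9, sR=32/9; mL=160/9, mR=-128/9; mL+mR=32/9 → advance +1; mR−mL=-32 → turn -1·90°
n=1: pose=(-8,6,W); sL=10, sR=40/13; mL=10, mR=-90/13; mL+mR=40/13 → advance +1; mR−mL=-220/13 → turn -1·90°
n=2: pose=(-9,6,N); sL=32/13, sR=160/17; mL=32/13, mR=1536/221; mL+mR=160/17 → advance +1; mR−mL=992/221 → turn +1·90°
n=3: pose=(-9,7,W); sL=80/13, sR=80/37; mL=80/13, mR=-1920/481; mL+mR=80/37 → advance +1; mR−mL=-4880/481 → turn -1·90°
n=4: pose=(-10,7,N); sL=160/89, sR=160/29; mL=160/89, mR=9600/2581; mL+mR=160/29 → advance +1; mR−mL=4960/2581 → turn +1·90°

0 160/9 32/9 160/9 -128/9 -8 7 S
1 10 40/13 10 -90/13 -8 6 W
2 32/13 160/17 32/13 1536/221 -9 6 N
3 80/13 80/37 80/13 -1920/481 -9 7 W
4 160/89 160/29 160/89 9600/2581 -10 7 N
final -10 8 W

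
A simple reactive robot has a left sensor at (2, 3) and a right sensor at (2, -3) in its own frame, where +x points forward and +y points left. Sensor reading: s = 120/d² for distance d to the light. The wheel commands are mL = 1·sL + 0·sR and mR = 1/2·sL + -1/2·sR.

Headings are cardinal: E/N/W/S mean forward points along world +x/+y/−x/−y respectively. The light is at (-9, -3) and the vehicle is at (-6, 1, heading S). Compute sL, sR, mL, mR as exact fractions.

3 30 3 -27/2

left sensor world pos  = (-3, -1); dL² = 40
right sensor world pos = (-9, -1); dR² = 4
sL = 120/40 = 3
sR = 120/4 = 30
mL = 1·sL + 0·sR = 3
mR = 1/2·sL + -1/2·sR = -27/2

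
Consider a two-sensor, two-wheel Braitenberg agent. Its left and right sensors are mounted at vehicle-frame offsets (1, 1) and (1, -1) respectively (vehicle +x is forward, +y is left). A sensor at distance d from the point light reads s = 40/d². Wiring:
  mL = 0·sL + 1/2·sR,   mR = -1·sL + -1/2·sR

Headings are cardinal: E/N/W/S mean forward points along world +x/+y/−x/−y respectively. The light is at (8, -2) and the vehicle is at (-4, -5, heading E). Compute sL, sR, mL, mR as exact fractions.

8/25 40/137 20/137 -1596/3425

left sensor world pos  = (-3, -4); dL² = 125
right sensor world pos = (-3, -6); dR² = 137
sL = 40/125 = 8/25
sR = 40/137 = 40/137
mL = 0·sL + 1/2·sR = 20/137
mR = -1·sL + -1/2·sR = -1596/3425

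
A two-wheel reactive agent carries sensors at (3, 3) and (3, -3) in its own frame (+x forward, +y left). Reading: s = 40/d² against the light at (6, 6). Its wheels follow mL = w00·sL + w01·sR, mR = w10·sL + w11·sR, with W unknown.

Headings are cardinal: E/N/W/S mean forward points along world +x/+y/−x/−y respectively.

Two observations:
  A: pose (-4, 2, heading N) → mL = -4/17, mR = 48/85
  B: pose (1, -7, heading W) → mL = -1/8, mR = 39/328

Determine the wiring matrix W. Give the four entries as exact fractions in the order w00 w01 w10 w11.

obs A: pose=(-4,2,N) → sL=4/17, sR=4/5, mL=-4/17, mR=48/85
obs B: pose=(1,-7,W) → sL=1/8, sR=10/41, mL=-1/8, mR=39/328
sensor matrix S = [[4/17, 4/5], [1/8, 10/41]]; det S = -297/6970
solve [mL_A; mL_B] = S·[w00; w01] and [mR_A; mR_B] = S·[w10; w11]:
  w00 = -1, w01 = 0, w10 = -1, w11 = 1

-1 0 -1 1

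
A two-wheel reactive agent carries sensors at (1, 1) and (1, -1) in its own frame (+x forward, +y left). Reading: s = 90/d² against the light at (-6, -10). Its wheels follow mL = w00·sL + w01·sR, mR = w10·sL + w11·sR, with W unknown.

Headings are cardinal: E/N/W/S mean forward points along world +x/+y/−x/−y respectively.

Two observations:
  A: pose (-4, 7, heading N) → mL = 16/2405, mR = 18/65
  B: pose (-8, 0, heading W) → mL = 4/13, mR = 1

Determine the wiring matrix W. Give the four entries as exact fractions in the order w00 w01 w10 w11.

obs A: pose=(-4,7,N) → sL=18/65, sR=10/37, mL=16/2405, mR=18/65
obs B: pose=(-8,0,W) → sL=1, sR=9/13, mL=4/13, mR=1
sensor matrix S = [[18/65, 10/37], [1, 9/13]]; det S = -2456/31265
solve [mL_A; mL_B] = S·[w00; w01] and [mR_A; mR_B] = S·[w10; w11]:
  w00 = 1, w01 = -1, w10 = 1, w11 = 0

1 -1 1 0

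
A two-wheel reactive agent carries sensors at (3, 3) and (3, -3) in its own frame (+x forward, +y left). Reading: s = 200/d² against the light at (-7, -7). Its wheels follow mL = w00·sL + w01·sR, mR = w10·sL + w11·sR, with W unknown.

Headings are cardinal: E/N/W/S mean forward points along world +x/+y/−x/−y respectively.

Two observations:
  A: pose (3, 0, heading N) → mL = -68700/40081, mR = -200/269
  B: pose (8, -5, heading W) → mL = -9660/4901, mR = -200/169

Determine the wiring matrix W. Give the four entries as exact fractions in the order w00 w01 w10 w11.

-1 -1/2 0 -1

obs A: pose=(3,0,N) → sL=200/149, sR=200/269, mL=-68700/40081, mR=-200/269
obs B: pose=(8,-5,W) → sL=40/29, sR=200/169, mL=-9660/4901, mR=-200/169
sensor matrix S = [[200/149, 200/269], [40/29, 200/169]]; det S = 110592000/196436981
solve [mL_A; mL_B] = S·[w00; w01] and [mR_A; mR_B] = S·[w10; w11]:
  w00 = -1, w01 = -1/2, w10 = 0, w11 = -1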